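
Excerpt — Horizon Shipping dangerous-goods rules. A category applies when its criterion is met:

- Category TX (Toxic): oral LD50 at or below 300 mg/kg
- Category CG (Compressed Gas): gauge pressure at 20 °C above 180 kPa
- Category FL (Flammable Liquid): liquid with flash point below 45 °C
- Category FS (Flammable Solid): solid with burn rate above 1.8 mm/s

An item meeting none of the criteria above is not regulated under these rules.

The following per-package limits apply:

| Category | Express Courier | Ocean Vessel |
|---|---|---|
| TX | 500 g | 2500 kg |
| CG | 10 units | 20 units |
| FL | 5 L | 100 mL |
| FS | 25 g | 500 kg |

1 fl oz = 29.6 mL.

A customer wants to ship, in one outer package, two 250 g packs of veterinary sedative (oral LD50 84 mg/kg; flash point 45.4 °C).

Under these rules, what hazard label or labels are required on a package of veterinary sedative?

With oral LD50 84 mg/kg (≤ 300 mg/kg), the veterinary sedative falls in Category TX.
Only the Category TX label is required.

Category TX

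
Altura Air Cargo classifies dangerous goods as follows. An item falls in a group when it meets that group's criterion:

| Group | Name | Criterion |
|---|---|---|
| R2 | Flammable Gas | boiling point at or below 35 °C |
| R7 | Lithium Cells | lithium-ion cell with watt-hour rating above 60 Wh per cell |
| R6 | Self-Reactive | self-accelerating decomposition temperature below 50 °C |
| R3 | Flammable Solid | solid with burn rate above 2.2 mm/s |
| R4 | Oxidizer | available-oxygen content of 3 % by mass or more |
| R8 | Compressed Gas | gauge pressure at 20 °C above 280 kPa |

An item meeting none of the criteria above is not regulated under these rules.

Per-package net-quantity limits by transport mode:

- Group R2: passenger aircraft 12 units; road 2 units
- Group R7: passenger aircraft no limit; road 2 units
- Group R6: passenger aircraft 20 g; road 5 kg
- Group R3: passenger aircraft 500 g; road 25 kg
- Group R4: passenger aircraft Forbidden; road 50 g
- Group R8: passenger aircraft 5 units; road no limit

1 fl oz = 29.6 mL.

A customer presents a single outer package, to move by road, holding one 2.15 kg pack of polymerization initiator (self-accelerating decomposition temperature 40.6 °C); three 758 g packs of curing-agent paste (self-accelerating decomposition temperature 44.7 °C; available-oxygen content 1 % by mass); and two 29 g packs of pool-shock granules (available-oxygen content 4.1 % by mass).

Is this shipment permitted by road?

No

Self-accelerating decomposition temperature 40.6 °C meets the Group R6 criterion (Self-Reactive), so the polymerization initiator is Group R6.
Curing-agent paste: self-accelerating decomposition temperature 44.7 °C < 50 °C → Group R6 (Self-Reactive).
Available-oxygen content 4.1 % by mass meets the Group R4 criterion (Oxidizer), so the pool-shock granules are Group R4.
Group R6 net quantity: 2.15 kg + (three 758 g packs = 2.274 kg) = 4.424 kg.
4.424 kg is within the road limit of 5 kg for Group R6.
Group R4 quantity: two 29 g packs = 58 g.
58 g > 50 g (road limit, Group R4) — over the limit.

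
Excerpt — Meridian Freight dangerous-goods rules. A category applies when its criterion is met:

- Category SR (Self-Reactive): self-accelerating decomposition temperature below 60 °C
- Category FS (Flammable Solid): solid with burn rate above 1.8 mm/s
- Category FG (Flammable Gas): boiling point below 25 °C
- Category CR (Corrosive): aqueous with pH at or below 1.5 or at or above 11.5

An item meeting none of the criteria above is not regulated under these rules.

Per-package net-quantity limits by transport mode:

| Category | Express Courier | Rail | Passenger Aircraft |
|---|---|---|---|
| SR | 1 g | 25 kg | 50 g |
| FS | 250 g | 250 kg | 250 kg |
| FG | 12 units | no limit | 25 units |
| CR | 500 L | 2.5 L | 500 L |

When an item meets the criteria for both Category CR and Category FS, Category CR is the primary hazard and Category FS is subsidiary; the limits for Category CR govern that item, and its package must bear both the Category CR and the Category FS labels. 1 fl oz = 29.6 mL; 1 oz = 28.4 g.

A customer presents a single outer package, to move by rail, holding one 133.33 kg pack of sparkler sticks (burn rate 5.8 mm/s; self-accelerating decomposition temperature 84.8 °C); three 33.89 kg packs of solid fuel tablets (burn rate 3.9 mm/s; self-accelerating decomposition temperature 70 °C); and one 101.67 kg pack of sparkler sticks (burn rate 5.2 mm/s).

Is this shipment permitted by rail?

No

Burn rate 5.8 mm/s meets the Category FS criterion (Flammable Solid), so the sparkler sticks are Category FS.
The solid fuel tablets have burn rate 3.9 mm/s, which is > 1.8 mm/s, so they are Category FS (Flammable Solid).
With burn rate 5.2 mm/s (> 1.8 mm/s), the sparkler sticks fall in Category FS.
Category FS net quantity: 133.33 kg + (three 33.89 kg packs = 101.67 kg) + 101.67 kg = 336.67 kg.
336.67 kg exceeds the rail limit of 250 kg for Category FS.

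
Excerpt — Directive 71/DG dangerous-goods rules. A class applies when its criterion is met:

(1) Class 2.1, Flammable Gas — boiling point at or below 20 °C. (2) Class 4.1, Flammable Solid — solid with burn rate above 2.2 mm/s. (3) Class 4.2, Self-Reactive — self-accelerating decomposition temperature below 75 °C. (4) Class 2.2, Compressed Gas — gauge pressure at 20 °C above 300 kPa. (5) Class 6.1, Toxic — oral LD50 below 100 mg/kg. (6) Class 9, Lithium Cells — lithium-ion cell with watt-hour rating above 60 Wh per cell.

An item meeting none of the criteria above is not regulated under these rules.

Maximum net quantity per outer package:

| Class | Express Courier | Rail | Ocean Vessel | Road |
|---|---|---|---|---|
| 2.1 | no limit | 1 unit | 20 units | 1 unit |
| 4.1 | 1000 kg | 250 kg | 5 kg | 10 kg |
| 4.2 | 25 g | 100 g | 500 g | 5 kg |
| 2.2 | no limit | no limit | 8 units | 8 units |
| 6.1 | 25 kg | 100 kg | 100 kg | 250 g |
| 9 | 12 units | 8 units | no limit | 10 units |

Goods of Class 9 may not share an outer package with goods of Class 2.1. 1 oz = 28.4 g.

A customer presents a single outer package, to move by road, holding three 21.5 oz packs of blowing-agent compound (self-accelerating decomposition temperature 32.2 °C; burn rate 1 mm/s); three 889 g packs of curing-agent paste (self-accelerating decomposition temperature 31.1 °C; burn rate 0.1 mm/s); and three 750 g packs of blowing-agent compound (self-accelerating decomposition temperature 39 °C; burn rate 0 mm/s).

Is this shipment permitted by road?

No

With self-accelerating decomposition temperature 32.2 °C (< 75 °C), the blowing-agent compound falls in Class 4.2.
The curing-agent paste has self-accelerating decomposition temperature 31.1 °C, which is < 75 °C, so it is Class 4.2 (Self-Reactive).
With self-accelerating decomposition temperature 39 °C (< 75 °C), the blowing-agent compound falls in Class 4.2.
Class 4.2 net quantity: (three 21.5 oz packs = 1831.8 g) + (three 889 g packs = 2.667 kg) + (three 750 g packs = 2.25 kg) = 6748.8 g.
6748.8 g exceeds the road limit of 5 kg for Class 4.2.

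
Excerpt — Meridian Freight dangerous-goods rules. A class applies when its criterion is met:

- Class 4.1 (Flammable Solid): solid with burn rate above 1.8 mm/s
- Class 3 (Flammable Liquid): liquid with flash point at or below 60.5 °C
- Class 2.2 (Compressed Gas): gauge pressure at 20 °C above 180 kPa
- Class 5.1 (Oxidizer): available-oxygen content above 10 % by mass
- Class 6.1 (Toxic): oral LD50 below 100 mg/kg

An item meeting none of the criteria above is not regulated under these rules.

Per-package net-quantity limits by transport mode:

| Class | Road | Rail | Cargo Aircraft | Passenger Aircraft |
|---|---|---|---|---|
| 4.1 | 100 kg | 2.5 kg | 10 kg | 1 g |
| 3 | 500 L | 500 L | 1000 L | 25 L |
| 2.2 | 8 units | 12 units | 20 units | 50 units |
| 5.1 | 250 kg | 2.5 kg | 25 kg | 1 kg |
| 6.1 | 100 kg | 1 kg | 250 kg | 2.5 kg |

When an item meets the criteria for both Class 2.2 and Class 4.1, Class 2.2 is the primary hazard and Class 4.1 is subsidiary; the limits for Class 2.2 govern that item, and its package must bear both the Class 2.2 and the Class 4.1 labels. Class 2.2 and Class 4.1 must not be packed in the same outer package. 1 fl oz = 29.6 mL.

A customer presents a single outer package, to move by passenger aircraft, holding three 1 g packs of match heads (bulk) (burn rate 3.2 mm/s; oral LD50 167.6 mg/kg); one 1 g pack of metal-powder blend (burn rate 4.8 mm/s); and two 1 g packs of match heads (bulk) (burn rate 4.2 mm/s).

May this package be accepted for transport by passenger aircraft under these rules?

The match heads (bulk) have burn rate 3.2 mm/s, which is > 1.8 mm/s, so they are Class 4.1 (Flammable Solid).
The metal-powder blend has burn rate 4.8 mm/s, which is > 1.8 mm/s, so it is Class 4.1 (Flammable Solid).
Match heads (bulk): burn rate 4.2 mm/s > 1.8 mm/s → Class 4.1 (Flammable Solid).
Total Class 4.1: (three 1 g packs = 3 g) + 1 g + (two 1 g packs = 2 g) = 6 g.
6 g exceeds the passenger aircraft limit of 1 g for Class 4.1.

No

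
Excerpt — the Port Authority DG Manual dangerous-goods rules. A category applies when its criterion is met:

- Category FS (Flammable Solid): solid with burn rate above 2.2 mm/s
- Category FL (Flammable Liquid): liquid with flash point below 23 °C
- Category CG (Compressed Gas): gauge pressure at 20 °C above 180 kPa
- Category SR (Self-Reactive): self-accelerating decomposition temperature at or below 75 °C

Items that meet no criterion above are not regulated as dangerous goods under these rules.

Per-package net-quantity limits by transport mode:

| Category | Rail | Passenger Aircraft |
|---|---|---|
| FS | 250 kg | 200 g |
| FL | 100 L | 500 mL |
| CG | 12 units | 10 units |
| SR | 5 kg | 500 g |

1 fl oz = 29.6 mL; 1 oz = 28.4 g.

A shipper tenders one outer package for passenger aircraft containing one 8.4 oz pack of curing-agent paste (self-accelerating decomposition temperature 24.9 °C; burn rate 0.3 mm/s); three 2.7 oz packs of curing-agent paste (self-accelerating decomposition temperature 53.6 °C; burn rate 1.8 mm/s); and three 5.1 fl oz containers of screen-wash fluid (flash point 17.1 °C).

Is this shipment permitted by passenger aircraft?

Yes

The curing-agent paste has self-accelerating decomposition temperature 24.9 °C, which is ≤ 75 °C, so it is Category SR (Self-Reactive).
Self-accelerating decomposition temperature 53.6 °C meets the Category SR criterion (Self-Reactive), so the curing-agent paste is Category SR.
The screen-wash fluid has flash point 17.1 °C, which is < 23 °C, so it is Category FL (Flammable Liquid).
Category SR net quantity: (one 8.4 oz pack = 238.56 g) + (three 2.7 oz packs = 230.04 g) = 468.6 g.
That is within the Category SR passenger aircraft limit of 500 g.
Category FL quantity: three 5.1 fl oz containers = 452.88 mL.
452.88 mL is within the passenger aircraft limit of 500 mL for Category FL.
Every hazard category is within its passenger aircraft limit and no segregation rule is violated.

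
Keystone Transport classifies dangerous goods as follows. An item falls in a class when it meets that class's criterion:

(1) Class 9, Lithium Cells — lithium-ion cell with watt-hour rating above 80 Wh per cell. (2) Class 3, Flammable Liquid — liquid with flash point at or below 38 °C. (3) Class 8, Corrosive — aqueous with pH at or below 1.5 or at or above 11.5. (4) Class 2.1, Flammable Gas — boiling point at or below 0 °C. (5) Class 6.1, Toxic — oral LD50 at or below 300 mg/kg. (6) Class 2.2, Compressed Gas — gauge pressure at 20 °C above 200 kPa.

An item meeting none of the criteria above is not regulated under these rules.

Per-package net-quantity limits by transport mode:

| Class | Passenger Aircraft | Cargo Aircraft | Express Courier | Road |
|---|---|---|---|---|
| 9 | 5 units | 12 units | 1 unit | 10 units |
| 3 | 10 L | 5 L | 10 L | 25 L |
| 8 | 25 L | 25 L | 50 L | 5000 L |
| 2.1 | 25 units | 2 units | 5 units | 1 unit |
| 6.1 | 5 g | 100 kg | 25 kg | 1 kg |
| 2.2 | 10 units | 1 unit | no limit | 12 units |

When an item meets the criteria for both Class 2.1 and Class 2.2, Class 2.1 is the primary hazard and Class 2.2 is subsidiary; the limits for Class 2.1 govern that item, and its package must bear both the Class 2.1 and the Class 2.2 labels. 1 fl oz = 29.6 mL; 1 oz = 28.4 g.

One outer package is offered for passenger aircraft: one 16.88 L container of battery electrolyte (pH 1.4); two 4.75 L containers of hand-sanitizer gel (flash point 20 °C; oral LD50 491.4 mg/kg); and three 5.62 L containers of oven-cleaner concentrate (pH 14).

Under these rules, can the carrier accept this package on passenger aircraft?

Battery electrolyte: pH 1.4 ≤ 1.5 → Class 8 (Corrosive).
The hand-sanitizer gel has flash point 20 °C, which is ≤ 38 °C, so it is Class 3 (Flammable Liquid).
The oven-cleaner concentrate has pH 14, which is ≥ 11.5, so it is Class 8 (Corrosive).
Total Class 8: 16.88 L + (three 5.62 L containers = 16.86 L) = 33.74 L.
33.74 L exceeds the passenger aircraft limit of 25 L for Class 8.
Class 3 quantity: two 4.75 L containers = 9.5 L.
9.5 L is within the passenger aircraft limit of 10 L for Class 3.

No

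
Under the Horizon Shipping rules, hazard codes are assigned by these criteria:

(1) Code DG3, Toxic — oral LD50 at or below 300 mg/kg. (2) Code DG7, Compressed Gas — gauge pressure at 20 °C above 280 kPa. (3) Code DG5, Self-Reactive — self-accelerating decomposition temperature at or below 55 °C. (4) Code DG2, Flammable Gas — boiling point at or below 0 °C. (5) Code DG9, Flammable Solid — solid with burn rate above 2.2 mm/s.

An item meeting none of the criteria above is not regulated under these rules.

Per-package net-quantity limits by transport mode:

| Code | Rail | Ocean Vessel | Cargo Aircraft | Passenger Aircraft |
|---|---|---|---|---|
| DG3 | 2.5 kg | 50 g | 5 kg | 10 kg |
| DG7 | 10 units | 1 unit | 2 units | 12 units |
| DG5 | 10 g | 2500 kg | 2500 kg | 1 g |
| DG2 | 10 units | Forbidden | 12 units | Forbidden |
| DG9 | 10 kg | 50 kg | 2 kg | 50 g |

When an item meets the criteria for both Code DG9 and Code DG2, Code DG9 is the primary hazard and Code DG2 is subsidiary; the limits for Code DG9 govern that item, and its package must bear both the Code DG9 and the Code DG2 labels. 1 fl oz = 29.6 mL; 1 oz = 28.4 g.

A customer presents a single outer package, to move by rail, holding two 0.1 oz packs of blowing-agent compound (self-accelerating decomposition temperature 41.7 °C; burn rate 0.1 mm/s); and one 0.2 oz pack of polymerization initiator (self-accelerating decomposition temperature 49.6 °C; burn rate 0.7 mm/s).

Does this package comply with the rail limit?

No

With self-accelerating decomposition temperature 41.7 °C (≤ 55 °C), the blowing-agent compound falls in Code DG5.
The polymerization initiator has self-accelerating decomposition temperature 49.6 °C, which is ≤ 55 °C, so it is Code DG5 (Self-Reactive).
Total Code DG5: (two 0.1 oz packs = 5.68 g) + (one 0.2 oz pack = 5.68 g) = 11.36 g.
That exceeds the Code DG5 rail limit of 10 g.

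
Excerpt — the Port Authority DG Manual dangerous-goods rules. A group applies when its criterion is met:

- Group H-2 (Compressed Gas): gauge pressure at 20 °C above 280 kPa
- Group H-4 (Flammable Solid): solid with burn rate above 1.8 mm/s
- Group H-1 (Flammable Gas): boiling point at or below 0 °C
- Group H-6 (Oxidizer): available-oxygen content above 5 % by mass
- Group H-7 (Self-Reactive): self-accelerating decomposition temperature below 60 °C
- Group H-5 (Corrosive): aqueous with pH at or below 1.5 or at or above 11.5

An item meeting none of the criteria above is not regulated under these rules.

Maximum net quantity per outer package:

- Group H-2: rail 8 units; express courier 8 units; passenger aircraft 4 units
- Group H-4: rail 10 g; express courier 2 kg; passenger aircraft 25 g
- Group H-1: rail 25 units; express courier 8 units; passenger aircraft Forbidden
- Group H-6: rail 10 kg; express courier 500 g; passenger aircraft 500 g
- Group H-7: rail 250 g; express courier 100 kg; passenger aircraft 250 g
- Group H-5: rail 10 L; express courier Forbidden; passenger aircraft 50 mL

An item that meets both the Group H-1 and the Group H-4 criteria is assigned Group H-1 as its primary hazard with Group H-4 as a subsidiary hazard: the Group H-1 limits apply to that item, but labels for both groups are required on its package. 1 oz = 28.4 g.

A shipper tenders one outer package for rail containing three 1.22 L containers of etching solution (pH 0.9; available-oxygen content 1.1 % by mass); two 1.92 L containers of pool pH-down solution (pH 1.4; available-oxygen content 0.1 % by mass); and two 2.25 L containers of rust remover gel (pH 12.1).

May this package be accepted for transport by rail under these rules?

No

Etching solution: pH 0.9 ≤ 1.5 → Group H-5 (Corrosive).
With pH 1.4 (≤ 1.5), the pool pH-down solution falls in Group H-5.
pH 12.1 meets the Group H-5 criterion (Corrosive), so the rust remover gel is Group H-5.
Group H-5 net quantity: (three 1.22 L containers = 3.66 L) + (two 1.92 L containers = 3.84 L) + (two 2.25 L containers = 4.5 L) = 12 L.
12 L > 10 L (rail limit, Group H-5) — over the limit.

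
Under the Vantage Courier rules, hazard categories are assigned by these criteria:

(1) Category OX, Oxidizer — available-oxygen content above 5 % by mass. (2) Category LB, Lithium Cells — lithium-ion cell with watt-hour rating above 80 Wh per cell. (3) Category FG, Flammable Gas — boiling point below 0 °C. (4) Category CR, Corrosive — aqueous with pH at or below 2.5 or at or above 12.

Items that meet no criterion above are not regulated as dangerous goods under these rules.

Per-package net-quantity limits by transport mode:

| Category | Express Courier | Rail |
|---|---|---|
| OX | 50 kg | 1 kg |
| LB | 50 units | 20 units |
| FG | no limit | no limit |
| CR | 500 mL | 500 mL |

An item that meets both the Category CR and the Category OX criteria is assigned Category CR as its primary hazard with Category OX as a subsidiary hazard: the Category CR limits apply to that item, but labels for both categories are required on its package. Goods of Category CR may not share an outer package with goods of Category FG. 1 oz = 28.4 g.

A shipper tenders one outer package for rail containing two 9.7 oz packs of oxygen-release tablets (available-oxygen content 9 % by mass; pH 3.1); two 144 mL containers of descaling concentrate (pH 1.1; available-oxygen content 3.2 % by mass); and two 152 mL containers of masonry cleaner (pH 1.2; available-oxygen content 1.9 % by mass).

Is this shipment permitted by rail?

No

With available-oxygen content 9 % by mass (> 5 % by mass), the oxygen-release tablets fall in Category OX.
pH 1.1 meets the Category CR criterion (Corrosive), so the descaling concentrate is Category CR.
pH 1.2 meets the Category CR criterion (Corrosive), so the masonry cleaner is Category CR.
Total Category CR: (two 144 mL containers = 288 mL) + (two 152 mL containers = 304 mL) = 592 mL.
592 mL exceeds the rail limit of 500 mL for Category CR.
Category OX quantity: two 9.7 oz packs = 550.96 g.
550.96 g is within the rail limit of 1 kg for Category OX.
The segregation rule (Category CR with Category FG) does not apply to Category CR with Category OX.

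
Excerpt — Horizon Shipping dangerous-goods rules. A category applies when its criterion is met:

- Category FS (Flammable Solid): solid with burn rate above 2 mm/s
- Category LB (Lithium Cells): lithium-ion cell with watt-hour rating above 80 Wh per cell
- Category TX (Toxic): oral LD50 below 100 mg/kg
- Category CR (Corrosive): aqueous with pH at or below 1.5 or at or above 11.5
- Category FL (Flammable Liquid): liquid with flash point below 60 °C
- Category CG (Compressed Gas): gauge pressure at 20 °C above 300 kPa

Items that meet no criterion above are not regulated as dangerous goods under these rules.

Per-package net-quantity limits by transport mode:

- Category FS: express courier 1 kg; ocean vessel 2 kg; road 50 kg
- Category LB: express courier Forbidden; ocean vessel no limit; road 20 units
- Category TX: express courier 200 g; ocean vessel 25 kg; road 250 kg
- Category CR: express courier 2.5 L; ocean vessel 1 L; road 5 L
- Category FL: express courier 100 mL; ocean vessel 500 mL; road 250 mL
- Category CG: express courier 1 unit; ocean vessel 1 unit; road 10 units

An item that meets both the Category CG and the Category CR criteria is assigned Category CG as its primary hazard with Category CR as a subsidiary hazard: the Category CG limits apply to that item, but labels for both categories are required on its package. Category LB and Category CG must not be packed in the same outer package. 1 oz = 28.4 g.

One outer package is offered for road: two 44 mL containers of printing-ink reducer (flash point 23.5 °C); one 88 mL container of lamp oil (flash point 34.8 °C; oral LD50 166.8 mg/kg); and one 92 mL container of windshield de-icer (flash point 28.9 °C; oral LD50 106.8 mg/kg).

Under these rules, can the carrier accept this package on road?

Printing-ink reducer: flash point 23.5 °C < 60 °C → Category FL (Flammable Liquid).
With flash point 34.8 °C (< 60 °C), the lamp oil falls in Category FL.
The windshield de-icer has flash point 28.9 °C, which is < 60 °C, so it is Category FL (Flammable Liquid).
Total Category FL: (two 44 mL containers = 88 mL) + 88 mL + 92 mL = 268 mL.
That exceeds the Category FL road limit of 250 mL.

No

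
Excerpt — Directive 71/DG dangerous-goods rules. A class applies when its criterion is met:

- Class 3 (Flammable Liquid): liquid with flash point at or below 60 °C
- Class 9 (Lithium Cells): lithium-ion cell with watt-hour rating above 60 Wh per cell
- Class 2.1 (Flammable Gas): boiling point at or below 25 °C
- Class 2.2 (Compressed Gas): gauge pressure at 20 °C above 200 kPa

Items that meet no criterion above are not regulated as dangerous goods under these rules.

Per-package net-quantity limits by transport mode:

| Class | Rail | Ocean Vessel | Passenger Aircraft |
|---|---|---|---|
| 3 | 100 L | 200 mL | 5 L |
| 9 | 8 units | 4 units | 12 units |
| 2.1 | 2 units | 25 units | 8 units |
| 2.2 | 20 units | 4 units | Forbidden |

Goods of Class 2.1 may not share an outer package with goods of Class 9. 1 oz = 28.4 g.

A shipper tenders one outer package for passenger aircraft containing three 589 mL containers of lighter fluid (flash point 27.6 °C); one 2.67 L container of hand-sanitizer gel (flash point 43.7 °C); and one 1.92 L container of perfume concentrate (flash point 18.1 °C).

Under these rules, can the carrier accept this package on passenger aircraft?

The lighter fluid has flash point 27.6 °C, which is ≤ 60 °C, so it is Class 3 (Flammable Liquid).
Flash point 43.7 °C meets the Class 3 criterion (Flammable Liquid), so the hand-sanitizer gel is Class 3.
The perfume concentrate has flash point 18.1 °C, which is ≤ 60 °C, so it is Class 3 (Flammable Liquid).
Class 3 net quantity: (three 589 mL containers = 1.767 L) + 2.67 L + 1.92 L = 6.357 L.
That exceeds the Class 3 passenger aircraft limit of 5 L.

No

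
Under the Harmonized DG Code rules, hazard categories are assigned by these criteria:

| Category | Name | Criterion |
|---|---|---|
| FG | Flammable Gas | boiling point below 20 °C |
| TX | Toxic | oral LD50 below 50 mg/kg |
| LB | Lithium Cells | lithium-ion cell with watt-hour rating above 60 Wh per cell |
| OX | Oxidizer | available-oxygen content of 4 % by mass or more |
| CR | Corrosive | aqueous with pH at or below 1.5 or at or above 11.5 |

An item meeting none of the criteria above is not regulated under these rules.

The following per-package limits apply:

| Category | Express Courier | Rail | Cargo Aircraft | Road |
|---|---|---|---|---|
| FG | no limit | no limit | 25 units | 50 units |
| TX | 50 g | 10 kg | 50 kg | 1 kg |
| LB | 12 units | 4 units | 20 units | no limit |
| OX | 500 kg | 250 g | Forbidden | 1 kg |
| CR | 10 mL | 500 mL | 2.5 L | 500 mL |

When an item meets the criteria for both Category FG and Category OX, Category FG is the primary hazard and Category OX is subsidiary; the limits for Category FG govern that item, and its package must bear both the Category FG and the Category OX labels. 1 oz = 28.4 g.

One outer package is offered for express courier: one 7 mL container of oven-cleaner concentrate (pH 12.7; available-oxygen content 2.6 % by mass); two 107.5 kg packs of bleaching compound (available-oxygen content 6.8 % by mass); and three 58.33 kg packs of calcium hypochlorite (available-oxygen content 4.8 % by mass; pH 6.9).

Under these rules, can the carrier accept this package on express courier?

pH 12.7 meets the Category CR criterion (Corrosive), so the oven-cleaner concentrate is Category CR.
Available-oxygen content 6.8 % by mass meets the Category OX criterion (Oxidizer), so the bleaching compound is Category OX.
Calcium hypochlorite: available-oxygen content 4.8 % by mass ≥ 4 % by mass → Category OX (Oxidizer).
Category OX net quantity: (two 107.5 kg packs = 215 kg) + (three 58.33 kg packs = 174.99 kg) = 389.99 kg.
389.99 kg is within the express courier limit of 500 kg for Category OX.
Category CR quantity: 7 mL.
7 mL ≤ 10 mL (express courier limit, Category CR) — within limit.
Every hazard category is within its express courier limit and no segregation rule is violated.

Yes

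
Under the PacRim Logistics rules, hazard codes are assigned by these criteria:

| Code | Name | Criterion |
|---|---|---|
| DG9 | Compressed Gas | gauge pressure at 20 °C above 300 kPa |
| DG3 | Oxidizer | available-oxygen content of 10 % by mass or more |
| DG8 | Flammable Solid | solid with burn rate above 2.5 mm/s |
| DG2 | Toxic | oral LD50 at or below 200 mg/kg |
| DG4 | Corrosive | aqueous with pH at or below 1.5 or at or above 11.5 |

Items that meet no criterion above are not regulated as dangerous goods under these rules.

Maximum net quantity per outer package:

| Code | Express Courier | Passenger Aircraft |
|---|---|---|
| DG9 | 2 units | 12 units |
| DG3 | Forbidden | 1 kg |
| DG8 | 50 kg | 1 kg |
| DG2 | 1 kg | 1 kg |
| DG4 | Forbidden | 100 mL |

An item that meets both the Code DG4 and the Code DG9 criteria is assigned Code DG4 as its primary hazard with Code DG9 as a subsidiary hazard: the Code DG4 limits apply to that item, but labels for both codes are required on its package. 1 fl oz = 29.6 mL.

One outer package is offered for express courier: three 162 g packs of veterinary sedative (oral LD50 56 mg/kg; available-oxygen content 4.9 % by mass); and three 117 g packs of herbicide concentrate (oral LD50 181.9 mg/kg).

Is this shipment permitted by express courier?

Yes

The veterinary sedative has oral LD50 56 mg/kg, which is ≤ 200 mg/kg, so it is Code DG2 (Toxic).
The herbicide concentrate has oral LD50 181.9 mg/kg, which is ≤ 200 mg/kg, so it is Code DG2 (Toxic).
Total Code DG2: (three 162 g packs = 486 g) + (three 117 g packs = 351 g) = 837 g.
837 g ≤ 1 kg (express courier limit, Code DG2) — within limit.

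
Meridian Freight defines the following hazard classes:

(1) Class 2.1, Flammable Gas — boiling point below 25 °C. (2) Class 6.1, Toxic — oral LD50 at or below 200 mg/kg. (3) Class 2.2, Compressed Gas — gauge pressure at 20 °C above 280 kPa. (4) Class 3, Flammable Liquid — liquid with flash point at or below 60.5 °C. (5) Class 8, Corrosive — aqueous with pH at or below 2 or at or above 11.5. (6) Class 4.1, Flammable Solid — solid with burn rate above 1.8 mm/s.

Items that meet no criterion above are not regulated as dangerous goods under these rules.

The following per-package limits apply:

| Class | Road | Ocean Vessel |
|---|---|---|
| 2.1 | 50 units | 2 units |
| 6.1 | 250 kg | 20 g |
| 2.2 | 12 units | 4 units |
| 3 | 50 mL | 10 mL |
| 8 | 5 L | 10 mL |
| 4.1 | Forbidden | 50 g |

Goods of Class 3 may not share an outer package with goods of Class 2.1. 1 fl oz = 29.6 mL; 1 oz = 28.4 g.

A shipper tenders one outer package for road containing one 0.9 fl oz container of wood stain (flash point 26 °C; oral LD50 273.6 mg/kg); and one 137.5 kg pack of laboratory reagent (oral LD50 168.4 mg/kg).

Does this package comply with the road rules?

With flash point 26 °C (≤ 60.5 °C), the wood stain falls in Class 3.
Oral LD50 168.4 mg/kg meets the Class 6.1 criterion (Toxic), so the laboratory reagent is Class 6.1.
Class 3 quantity: one 0.9 fl oz container = 26.64 mL.
26.64 mL ≤ 50 mL (road limit, Class 3) — within limit.
Class 6.1 quantity: 137.5 kg.
137.5 kg is within the road limit of 250 kg for Class 6.1.
The segregation rule (Class 3 with Class 2.1) does not apply to Class 3 with Class 6.1.
Every hazard class is within its road limit and no segregation rule is violated.

Yes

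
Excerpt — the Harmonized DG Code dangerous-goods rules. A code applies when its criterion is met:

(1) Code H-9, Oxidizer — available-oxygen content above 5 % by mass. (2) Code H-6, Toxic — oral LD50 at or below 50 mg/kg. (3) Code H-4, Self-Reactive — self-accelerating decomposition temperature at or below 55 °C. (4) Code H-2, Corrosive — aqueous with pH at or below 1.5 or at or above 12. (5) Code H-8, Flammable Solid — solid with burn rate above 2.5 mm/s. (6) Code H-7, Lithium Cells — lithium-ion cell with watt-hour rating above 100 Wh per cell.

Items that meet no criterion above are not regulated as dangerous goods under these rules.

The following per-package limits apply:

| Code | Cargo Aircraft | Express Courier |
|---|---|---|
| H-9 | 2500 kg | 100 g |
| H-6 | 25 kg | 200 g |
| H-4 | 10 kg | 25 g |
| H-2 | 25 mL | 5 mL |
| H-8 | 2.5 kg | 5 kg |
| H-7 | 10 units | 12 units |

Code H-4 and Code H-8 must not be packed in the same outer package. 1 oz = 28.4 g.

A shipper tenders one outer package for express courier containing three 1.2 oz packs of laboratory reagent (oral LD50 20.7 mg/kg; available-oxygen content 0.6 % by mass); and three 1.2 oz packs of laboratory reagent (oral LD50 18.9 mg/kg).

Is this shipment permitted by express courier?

Oral LD50 20.7 mg/kg meets the Code H-6 criterion (Toxic), so the laboratory reagent is Code H-6.
The laboratory reagent has oral LD50 18.9 mg/kg, which is ≤ 50 mg/kg, so it is Code H-6 (Toxic).
Code H-6 net quantity: (three 1.2 oz packs = 102.24 g) + (three 1.2 oz packs = 102.24 g) = 204.48 g.
204.48 g > 200 g (express courier limit, Code H-6) — over the limit.

No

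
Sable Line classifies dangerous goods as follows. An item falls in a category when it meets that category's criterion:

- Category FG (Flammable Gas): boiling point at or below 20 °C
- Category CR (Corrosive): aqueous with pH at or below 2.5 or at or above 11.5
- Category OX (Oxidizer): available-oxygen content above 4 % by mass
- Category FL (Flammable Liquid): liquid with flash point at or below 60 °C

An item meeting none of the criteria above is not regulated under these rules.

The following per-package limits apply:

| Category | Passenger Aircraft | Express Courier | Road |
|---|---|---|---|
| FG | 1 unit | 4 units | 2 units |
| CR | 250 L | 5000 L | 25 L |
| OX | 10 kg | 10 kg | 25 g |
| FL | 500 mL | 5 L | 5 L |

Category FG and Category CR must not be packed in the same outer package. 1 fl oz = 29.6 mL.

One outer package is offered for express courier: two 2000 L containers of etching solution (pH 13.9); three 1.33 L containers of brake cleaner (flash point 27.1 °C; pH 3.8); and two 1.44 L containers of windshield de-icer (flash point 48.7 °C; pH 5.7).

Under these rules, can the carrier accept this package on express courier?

The etching solution has pH 13.9, which is ≥ 11.5, so it is Category CR (Corrosive).
Brake cleaner: flash point 27.1 °C ≤ 60 °C → Category FL (Flammable Liquid).
The windshield de-icer has flash point 48.7 °C, which is ≤ 60 °C, so it is Category FL (Flammable Liquid).
Category FL net quantity: (three 1.33 L containers = 3.99 L) + (two 1.44 L containers = 2.88 L) = 6.87 L.
That exceeds the Category FL express courier limit of 5 L.
Category CR quantity: two 2000 L containers = 4000 L.
That is within the Category CR express courier limit of 5000 L.
The segregation rule (Category FG with Category CR) does not apply to Category FL with Category CR.

No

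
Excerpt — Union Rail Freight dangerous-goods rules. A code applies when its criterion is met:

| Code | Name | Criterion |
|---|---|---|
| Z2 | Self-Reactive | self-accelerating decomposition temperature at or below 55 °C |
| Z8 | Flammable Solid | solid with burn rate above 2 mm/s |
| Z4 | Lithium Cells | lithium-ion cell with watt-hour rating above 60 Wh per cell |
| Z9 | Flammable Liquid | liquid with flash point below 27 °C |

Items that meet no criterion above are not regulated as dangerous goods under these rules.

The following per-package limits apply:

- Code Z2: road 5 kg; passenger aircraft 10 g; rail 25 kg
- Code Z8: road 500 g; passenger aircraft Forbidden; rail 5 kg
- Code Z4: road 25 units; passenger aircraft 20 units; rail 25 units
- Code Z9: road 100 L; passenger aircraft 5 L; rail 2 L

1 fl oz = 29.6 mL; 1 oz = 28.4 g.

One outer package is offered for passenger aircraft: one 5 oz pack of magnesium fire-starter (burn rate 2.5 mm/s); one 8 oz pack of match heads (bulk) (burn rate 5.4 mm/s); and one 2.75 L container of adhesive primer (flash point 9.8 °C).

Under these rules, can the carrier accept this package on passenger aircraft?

The magnesium fire-starter has burn rate 2.5 mm/s, which is > 2 mm/s, so it is Code Z8 (Flammable Solid).
The match heads (bulk) have burn rate 5.4 mm/s, which is > 2 mm/s, so they are Code Z8 (Flammable Solid).
The adhesive primer has flash point 9.8 °C, which is < 27 °C, so it is Code Z9 (Flammable Liquid).
Total Code Z8: (one 5 oz pack = 142 g) + (one 8 oz pack = 227.2 g) = 369.2 g.
Code Z8 is Forbidden by passenger aircraft.
Code Z9 quantity: 2.75 L.
2.75 L ≤ 5 L (passenger aircraft limit, Code Z9) — within limit.

No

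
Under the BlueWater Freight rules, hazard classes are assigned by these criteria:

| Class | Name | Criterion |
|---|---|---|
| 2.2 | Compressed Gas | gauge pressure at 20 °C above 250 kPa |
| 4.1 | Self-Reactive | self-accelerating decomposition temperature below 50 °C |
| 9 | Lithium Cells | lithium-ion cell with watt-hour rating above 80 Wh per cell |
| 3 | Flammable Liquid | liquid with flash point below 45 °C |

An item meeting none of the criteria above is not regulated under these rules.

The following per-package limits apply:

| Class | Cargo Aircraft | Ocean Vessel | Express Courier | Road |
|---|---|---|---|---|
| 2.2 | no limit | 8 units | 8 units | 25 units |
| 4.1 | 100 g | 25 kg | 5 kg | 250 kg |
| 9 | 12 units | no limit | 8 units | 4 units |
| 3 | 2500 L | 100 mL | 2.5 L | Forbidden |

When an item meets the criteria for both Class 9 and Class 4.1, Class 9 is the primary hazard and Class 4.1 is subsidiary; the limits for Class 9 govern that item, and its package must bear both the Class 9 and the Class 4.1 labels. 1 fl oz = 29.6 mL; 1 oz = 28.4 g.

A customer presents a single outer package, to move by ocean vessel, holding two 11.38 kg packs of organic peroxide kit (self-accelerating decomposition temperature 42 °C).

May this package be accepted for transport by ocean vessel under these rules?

Organic peroxide kit: self-accelerating decomposition temperature 42 °C < 50 °C → Class 4.1 (Self-Reactive).
Class 4.1 quantity: two 11.38 kg packs = 22.76 kg.
22.76 kg is within the ocean vessel limit of 25 kg for Class 4.1.

Yes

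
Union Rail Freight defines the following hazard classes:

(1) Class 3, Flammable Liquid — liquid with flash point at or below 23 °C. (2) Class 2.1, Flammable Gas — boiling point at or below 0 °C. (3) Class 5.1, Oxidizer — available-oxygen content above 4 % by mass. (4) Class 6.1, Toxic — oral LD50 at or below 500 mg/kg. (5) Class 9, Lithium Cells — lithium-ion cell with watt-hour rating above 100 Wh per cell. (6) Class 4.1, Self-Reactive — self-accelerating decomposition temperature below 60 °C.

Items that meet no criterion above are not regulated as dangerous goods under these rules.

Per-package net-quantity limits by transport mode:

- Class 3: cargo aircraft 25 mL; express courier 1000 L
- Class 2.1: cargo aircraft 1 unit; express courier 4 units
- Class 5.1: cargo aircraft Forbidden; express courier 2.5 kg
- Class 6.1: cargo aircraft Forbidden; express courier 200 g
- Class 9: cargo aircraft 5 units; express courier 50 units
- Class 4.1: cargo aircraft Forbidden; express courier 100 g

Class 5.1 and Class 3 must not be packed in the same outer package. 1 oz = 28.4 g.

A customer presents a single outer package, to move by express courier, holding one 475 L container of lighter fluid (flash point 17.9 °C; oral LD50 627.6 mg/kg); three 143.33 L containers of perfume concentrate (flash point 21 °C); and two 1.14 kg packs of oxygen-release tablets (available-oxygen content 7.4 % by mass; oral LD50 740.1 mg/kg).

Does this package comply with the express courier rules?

With flash point 17.9 °C (≤ 23 °C), the lighter fluid falls in Class 3.
With flash point 21 °C (≤ 23 °C), the perfume concentrate falls in Class 3.
Oxygen-release tablets: available-oxygen content 7.4 % by mass > 4 % by mass → Class 5.1 (Oxidizer).
Class 5.1 quantity: two 1.14 kg packs = 2.28 kg.
2.28 kg is within the express courier limit of 2.5 kg for Class 5.1.
Class 3 net quantity: 475 L + (three 143.33 L containers = 429.99 L) = 904.99 L.
That is within the Class 3 express courier limit of 1000 L.
Class 5.1 and Class 3 may not share an outer package.

No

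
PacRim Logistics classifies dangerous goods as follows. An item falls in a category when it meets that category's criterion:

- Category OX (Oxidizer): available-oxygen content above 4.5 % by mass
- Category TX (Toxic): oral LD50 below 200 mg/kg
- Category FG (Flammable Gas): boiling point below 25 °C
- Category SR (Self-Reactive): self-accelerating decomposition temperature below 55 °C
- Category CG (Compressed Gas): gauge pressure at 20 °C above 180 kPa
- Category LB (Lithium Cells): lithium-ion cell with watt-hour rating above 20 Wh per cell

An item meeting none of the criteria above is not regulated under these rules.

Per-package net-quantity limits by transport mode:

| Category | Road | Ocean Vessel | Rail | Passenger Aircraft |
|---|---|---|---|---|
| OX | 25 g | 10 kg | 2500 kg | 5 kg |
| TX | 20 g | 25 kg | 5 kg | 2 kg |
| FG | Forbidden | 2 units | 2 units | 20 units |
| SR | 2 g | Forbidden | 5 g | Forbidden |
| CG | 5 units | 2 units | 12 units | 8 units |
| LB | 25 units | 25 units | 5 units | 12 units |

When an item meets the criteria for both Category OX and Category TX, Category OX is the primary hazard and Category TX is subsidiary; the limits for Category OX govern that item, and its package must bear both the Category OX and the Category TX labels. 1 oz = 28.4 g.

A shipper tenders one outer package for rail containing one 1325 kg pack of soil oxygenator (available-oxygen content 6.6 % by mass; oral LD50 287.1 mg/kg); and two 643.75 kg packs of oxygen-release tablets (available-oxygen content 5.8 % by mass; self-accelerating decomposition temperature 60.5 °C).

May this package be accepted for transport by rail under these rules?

Available-oxygen content 6.6 % by mass meets the Category OX criterion (Oxidizer), so the soil oxygenator is Category OX.
The oxygen-release tablets have available-oxygen content 5.8 % by mass, which is > 4.5 % by mass, so they are Category OX (Oxidizer).
Total Category OX: 1325 kg + (two 643.75 kg packs = 1287.5 kg) = 2612.5 kg.
2612.5 kg > 2500 kg (rail limit, Category OX) — over the limit.

No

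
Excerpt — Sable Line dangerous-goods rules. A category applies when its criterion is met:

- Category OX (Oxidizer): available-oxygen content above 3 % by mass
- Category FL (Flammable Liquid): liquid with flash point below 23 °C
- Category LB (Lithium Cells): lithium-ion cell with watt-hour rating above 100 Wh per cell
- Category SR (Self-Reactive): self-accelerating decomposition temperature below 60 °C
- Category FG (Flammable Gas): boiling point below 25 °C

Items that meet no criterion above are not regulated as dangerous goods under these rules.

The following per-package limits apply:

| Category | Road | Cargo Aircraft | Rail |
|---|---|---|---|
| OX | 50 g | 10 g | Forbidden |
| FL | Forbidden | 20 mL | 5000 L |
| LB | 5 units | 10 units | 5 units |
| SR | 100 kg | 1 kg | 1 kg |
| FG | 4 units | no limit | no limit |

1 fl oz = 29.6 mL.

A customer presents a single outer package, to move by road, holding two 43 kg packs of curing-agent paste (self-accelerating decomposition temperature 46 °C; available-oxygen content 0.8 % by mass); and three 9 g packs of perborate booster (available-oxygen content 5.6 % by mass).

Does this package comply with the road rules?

Yes

The curing-agent paste has self-accelerating decomposition temperature 46 °C, which is < 60 °C, so it is Category SR (Self-Reactive).
The perborate booster has available-oxygen content 5.6 % by mass, which is > 3 % by mass, so it is Category OX (Oxidizer).
Category SR quantity: two 43 kg packs = 86 kg.
86 kg ≤ 100 kg (road limit, Category SR) — within limit.
Category OX quantity: three 9 g packs = 27 g.
27 g ≤ 50 g (road limit, Category OX) — within limit.
Every hazard category is within its road limit and no segregation rule is violated.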